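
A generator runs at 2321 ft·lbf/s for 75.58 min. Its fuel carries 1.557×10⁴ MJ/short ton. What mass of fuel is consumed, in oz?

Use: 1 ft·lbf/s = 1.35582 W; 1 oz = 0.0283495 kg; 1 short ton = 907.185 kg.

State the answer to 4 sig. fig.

2321 ft·lbf/s → 3146.86 W
75.58 min → 4534.8 s
E = P × t = 3146.86 × 4534.8 = 1.42704×10⁷ J
1.557×10⁴ MJ/short ton → 1.7163×10⁷ J/kg
m = E / e_s = 1.42704×10⁷ / 1.7163×10⁷ = 0.831463 kg
In oz: 0.831463 / 0.0283495 = 29.329 oz

29.33 oz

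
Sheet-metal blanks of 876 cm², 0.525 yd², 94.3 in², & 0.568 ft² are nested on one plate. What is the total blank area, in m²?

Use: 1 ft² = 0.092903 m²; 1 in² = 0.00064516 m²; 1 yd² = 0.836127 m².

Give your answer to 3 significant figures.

876 cm² × 0.0001 → 0.0876 m²
0.525 yd² × 0.836127 → 0.438967 m²
94.3 in² × 0.00064516 → 0.0608386 m²
0.568 ft² × 0.092903 → 0.0527689 m²
Total: 0.0876 + 0.438967 + 0.0608386 + 0.0527689 = 0.640174 m²

0.640 m²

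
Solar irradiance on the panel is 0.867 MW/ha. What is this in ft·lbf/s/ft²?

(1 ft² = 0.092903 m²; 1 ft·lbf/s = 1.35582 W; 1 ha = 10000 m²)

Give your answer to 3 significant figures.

5.94 ft·lbf/s/ft²

0.867 MW/ha × 1000000 W/MW ÷ 10000 m²/ha = 86.7 W/m²
86.7 W/m² ÷ 1.35582 W/ft·lbf/s × 0.092903 m²/ft² = 5.94083 ft·lbf/s/ft²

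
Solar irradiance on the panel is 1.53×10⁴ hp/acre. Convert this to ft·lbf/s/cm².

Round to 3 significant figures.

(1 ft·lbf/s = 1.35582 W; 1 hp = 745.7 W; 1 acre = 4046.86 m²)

1.53×10⁴ hp/acre × 745.7 W/hp ÷ 4046.86 m²/acre = 2819.27 W/m²
2819.27 W/m² ÷ 1.35582 W/ft·lbf/s × 0.0001 m²/cm² = 0.207938 ft·lbf/s/cm²

0.208 ft·lbf/s/cm²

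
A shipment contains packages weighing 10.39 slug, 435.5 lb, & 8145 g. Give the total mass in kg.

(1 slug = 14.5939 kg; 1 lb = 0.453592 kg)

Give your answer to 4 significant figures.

357.3 kg

10.39 slug × 14.5939 = 151.631 kg
435.5 lb × 0.453592 = 197.539 kg
8145 g × 0.001 = 8.145 kg
Total: 151.631 + 197.539 + 8.145 = 357.315 kg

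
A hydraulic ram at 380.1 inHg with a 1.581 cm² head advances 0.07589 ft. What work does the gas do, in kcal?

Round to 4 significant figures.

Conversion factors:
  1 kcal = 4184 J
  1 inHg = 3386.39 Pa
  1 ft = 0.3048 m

0.001125 kcal

380.1 inHg → 1.28717×10⁶ Pa
1.581 cm² → 1.581×10⁻⁴ m²
F = P × A = 1.28717×10⁶ × 1.581×10⁻⁴ = 203.502 N
0.07589 ft → 0.0231313 m
W = F × d = 203.502 × 0.0231313 = 4.70727 J
In kcal: 4.70727 / 4184 = 0.00112506 kcal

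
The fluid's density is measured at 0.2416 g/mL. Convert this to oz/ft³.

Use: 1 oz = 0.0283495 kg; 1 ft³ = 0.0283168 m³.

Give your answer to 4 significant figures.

0.2416 g/mL × 0.001 kg/g ÷ 10⁻⁶ m³/mL = 241.6 kg/m³
241.6 kg/m³ ÷ 0.0283495 kg/oz × 0.0283168 m³/ft³ = 241.321 oz/ft³

241.3 oz/ft³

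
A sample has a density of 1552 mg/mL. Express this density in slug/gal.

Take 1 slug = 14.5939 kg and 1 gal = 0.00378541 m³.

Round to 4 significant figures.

1552 mg/mL × 10⁻⁶ kg/mg ÷ 10⁻⁶ m³/mL = 1552 kg/m³
1552 kg/m³ ÷ 14.5939 kg/slug × 0.00378541 m³/gal = 0.402562 slug/gal

0.4026 slug/gal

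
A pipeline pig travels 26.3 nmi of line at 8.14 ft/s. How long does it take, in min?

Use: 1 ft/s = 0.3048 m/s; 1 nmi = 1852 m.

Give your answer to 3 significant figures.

26.3 nmi × 1852 = 48707.6 m
8.14 ft/s × 0.3048 = 2.48107 m/s
t = d / v = 48707.6 m / 2.48107 m/s = 19631.7 s
19631.7 s ÷ (60 s/min) = 327.195 min

327 min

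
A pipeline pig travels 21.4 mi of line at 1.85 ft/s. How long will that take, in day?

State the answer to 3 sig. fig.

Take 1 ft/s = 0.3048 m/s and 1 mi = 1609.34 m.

21.4 mi × 1609.34 → 34439.9 m
1.85 ft/s × 0.3048 → 0.56388 m/s
t = d / v = 34439.9 m / 0.56388 m/s = 61076.6 s
61076.6 s ÷ (86400 s/day) = 0.706905 day

0.707 day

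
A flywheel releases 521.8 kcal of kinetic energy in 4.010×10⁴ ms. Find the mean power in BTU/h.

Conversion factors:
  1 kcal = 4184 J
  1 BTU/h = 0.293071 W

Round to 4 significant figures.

1.858×10⁵ BTU/h

521.8 kcal × 4184 = 2.18321×10⁶ J
4.010×10⁴ ms × 0.001 = 40.1 s
P = E / t = 2.18321×10⁶ J / 40.1 s = 54444.1 W
54444.1 W ÷ (0.293071 W/BTU/h) = 185771 BTU/h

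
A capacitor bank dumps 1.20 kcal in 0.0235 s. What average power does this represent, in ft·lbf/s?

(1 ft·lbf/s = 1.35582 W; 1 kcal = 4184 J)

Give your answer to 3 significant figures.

1.20 kcal × 4184 = 5020.8 J
P = E / t = 5020.8 J / 0.0235 s = 213651 W
213651 W ÷ (1.35582 W/ft·lbf/s) = 157581 ft·lbf/s

1.58×10⁵ ft·lbf/s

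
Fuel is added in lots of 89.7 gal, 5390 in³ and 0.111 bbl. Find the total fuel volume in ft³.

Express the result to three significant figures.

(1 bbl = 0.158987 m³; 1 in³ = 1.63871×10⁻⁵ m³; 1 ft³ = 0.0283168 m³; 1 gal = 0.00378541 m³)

15.7 ft³

89.7 gal × 0.00378541 = 0.339551 m³
5390 in³ × 1.63871×10⁻⁵ = 0.0883265 m³
0.111 bbl × 0.158987 = 0.0176476 m³
Total: 0.339551 + 0.0883265 + 0.0176476 = 0.445525 m³
In ft³: 0.445525 / 0.0283168 = 15.7336 ft³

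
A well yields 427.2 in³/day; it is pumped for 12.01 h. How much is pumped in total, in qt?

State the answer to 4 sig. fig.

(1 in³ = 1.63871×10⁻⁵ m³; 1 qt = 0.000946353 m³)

3.702 qt

427.2 in³/day → 8.10251×10⁻⁸ m³/s
12.01 h → 43236 s
V = Q × t = 8.10251×10⁻⁸ × 43236 = 0.0035032 m³
In qt: 0.0035032 / 0.000946353 = 3.70179 qt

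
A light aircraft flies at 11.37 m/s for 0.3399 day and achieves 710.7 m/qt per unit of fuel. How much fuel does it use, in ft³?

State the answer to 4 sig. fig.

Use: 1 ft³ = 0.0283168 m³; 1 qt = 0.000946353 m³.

15.70 ft³

0.3399 day → 29367.4 s
d = v × t = 11.37 × 29367.4 = 333907 m
710.7 m/qt → 750988 m/m³
V = d / (distance per unit fuel) = 333907 / 750988 = 0.444624 m³
In ft³: 0.444624 / 0.0283168 = 15.7018 ft³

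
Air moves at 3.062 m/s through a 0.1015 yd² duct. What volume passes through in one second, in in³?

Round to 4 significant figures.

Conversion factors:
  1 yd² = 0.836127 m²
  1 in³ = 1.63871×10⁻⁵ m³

0.1015 yd² × 0.836127 = 0.0848669 m²
V = v × A × t = 3.062 m/s × 0.0848669 m² × 1 s = 0.259862 m³
0.259862 m³ ÷ (1.63871×10⁻⁵ m³/in³) = 15857.7 in³

1.586×10⁴ in³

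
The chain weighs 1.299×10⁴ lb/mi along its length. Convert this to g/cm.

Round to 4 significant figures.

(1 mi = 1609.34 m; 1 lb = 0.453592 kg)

1.299×10⁴ lb/mi × 0.453592 kg/lb ÷ 1609.34 m/mi = 3.66123 kg/m
3.66123 kg/m ÷ 0.001 kg/g × 0.01 m/cm = 36.6123 g/cm

36.61 g/cm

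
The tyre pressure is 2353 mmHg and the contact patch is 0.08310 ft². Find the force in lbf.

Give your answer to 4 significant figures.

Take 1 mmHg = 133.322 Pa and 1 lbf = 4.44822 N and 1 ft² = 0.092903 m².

544.5 lbf

2353 mmHg × 133.322 → 313707 Pa
0.08310 ft² × 0.092903 → 0.00772024 m²
F = P × A = 313707 Pa × 0.00772024 m² = 2421.89 N
2421.89 N ÷ (4.44822 N/lbf) = 544.463 lbf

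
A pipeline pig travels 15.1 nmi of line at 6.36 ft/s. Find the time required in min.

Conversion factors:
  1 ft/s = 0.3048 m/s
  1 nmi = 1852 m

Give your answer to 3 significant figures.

15.1 nmi × 1852 → 27965.2 m
6.36 ft/s × 0.3048 → 1.93853 m/s
t = d / v = 27965.2 m / 1.93853 m/s = 14426 s
14426 s ÷ (60 s/min) = 240.433 min

240 min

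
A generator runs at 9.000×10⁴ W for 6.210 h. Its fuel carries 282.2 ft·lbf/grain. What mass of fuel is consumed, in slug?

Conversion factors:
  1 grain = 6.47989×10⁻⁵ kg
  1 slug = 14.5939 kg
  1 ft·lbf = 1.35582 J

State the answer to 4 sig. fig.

6.210 h → 22356 s
E = P × t = 90000 × 22356 = 2.01204×10⁹ J
282.2 ft·lbf/grain → 5.90461×10⁶ J/kg
m = E / e_s = 2.01204×10⁹ / 5.90461×10⁶ = 340.757 kg
In slug: 340.757 / 14.5939 = 23.3493 slug

23.35 slug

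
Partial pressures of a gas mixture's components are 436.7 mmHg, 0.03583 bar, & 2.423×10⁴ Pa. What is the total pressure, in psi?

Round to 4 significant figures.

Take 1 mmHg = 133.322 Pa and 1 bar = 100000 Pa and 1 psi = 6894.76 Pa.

12.48 psi

436.7 mmHg × 133.322 = 58221.7 Pa
0.03583 bar × 100000 = 3583 Pa
2.423×10⁴ Pa (already Pa)
Combined: 58221.7 + 3583 + 24230 = 86034.7 Pa
In psi: 86034.7 / 6894.76 = 12.4783 psi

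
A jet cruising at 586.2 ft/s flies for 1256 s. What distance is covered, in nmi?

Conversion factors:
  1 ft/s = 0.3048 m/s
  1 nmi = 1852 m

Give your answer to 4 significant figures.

121.2 nmi

586.2 ft/s × 0.3048 = 178.674 m/s
d = v × t = 178.674 m/s × 1256 s = 224415 m
224415 m ÷ (1852 m/nmi) = 121.174 nmi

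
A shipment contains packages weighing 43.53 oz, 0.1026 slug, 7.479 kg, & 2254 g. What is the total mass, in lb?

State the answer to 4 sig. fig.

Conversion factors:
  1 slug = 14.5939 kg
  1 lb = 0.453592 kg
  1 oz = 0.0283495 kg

43.53 oz × 0.0283495 → 1.23405 kg
0.1026 slug × 14.5939 → 1.49733 kg
7.479 kg (already kg)
2254 g × 0.001 → 2.254 kg
Combined: 1.23405 + 1.49733 + 7.479 + 2.254 = 12.4644 kg
In lb: 12.4644 / 0.453592 = 27.4793 lb

27.48 lb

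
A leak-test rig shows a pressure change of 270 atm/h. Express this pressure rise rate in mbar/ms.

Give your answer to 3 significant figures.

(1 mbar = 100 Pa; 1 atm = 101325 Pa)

0.0760 mbar/ms

270 atm/h × 101325 Pa/atm ÷ 3600 s/h = 7599.38 Pa/s
7599.38 Pa/s ÷ 100 Pa/mbar × 0.001 s/ms = 0.0759938 mbar/ms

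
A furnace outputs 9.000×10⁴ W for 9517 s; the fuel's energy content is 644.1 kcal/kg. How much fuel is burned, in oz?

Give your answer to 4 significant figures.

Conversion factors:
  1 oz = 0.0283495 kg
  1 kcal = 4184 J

E = P × t = 90000 × 9517 = 8.5653×10⁸ J
644.1 kcal/kg → 2.69491×10⁶ J/kg
m = E / e_s = 8.5653×10⁸ / 2.69491×10⁶ = 317.833 kg
In oz: 317.833 / 0.0283495 = 11211.2 oz

1.121×10⁴ oz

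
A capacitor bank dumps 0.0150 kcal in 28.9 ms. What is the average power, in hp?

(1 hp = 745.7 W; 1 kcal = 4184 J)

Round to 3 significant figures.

0.0150 kcal × 4184 = 62.76 J
28.9 ms × 0.001 = 0.0289 s
P = E / t = 62.76 J / 0.0289 s = 2171.63 W
2171.63 W ÷ (745.7 W/hp) = 2.9122 hp

2.91 hp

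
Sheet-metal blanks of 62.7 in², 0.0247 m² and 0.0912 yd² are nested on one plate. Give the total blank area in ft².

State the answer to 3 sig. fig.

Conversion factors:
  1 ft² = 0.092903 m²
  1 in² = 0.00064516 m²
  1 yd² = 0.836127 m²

1.52 ft²

62.7 in² × 0.00064516 → 0.0404515 m²
0.0247 m² (already m²)
0.0912 yd² × 0.836127 → 0.0762548 m²
Sum: 0.0404515 + 0.0247 + 0.0762548 = 0.141406 m²
In ft²: 0.141406 / 0.092903 = 1.52208 ft²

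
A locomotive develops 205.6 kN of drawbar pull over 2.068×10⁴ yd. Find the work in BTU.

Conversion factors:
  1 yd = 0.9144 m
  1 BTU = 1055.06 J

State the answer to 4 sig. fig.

205.6 kN × 1000 = 205600 N
2.068×10⁴ yd × 0.9144 = 18909.8 m
W = F × d = 205600 N × 18909.8 m = 3.88785×10⁹ J
3.88785×10⁹ J ÷ (1055.06 J/BTU) = 3.68496×10⁶ BTU

3.685×10⁶ BTU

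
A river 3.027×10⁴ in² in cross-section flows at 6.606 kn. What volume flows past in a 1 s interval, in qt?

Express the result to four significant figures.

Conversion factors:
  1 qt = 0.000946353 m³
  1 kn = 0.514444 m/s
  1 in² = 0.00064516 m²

7.013×10⁴ qt

6.606 kn × 0.514444 → 3.39842 m/s
3.027×10⁴ in² × 0.00064516 → 19.529 m²
V = v × A × t = 3.39842 m/s × 19.529 m² × 1 s = 66.3677 m³
66.3677 m³ ÷ (0.000946353 m³/qt) = 70130 qt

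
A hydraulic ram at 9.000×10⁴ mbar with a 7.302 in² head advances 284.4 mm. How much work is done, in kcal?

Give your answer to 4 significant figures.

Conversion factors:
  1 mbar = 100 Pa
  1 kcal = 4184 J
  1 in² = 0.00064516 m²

9.000×10⁴ mbar → 9×10⁶ Pa
7.302 in² → 0.00471096 m²
F = P × A = 9×10⁶ × 0.00471096 = 42398.6 N
284.4 mm → 0.2844 m
W = F × d = 42398.6 × 0.2844 = 12058.2 J
In kcal: 12058.2 / 4184 = 2.88198 kcal

2.882 kcal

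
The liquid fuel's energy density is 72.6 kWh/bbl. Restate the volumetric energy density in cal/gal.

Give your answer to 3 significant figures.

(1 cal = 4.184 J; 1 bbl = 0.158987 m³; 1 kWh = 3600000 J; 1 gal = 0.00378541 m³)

1.49×10⁶ cal/gal

72.6 kWh/bbl × 3600000 J/kWh ÷ 0.158987 m³/bbl = 1.64391×10⁹ J/m³
1.64391×10⁹ J/m³ ÷ 4.184 J/cal × 0.00378541 m³/gal = 1.4873×10⁶ cal/gal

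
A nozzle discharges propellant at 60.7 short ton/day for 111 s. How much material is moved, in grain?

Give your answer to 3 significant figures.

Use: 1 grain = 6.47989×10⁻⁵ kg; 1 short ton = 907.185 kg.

1.09×10⁶ grain

60.7 short ton/day → 0.637339 kg/s
m = ṁ × t = 0.637339 × 111 = 70.7446 kg
In grain: 70.7446 / 6.47989×10⁻⁵ = 1.09176×10⁶ grain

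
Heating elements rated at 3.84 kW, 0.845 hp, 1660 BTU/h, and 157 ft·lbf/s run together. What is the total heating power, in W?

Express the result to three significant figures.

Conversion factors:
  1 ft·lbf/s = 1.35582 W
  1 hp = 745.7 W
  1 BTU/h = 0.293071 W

5170 W

3.84 kW × 1000 = 3840 W
0.845 hp × 745.7 = 630.116 W
1660 BTU/h × 0.293071 = 486.498 W
157 ft·lbf/s × 1.35582 = 212.864 W
Sum: 3840 + 630.116 + 486.498 + 212.864 = 5169.48 W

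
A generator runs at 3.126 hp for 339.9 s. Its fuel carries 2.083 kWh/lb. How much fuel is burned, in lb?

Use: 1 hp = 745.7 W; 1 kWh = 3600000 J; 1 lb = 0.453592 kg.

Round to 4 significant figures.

0.1057 lb

3.126 hp → 2331.06 W
E = P × t = 2331.06 × 339.9 = 792327 J
2.083 kWh/lb → 1.6532×10⁷ J/kg
m = E / e_s = 792327 / 1.6532×10⁷ = 0.0479269 kg
In lb: 0.0479269 / 0.453592 = 0.105661 lb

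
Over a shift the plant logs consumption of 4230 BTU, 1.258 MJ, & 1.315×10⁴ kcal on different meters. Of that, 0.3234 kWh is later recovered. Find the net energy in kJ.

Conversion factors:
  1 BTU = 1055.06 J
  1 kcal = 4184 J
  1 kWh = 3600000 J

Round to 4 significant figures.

5.958×10⁴ kJ

4230 BTU × 1055.06 = 4.4629×10⁶ J
1.258 MJ × 1000000 = 1.258×10⁶ J
1.315×10⁴ kcal × 4184 = 5.50196×10⁷ J
0.3234 kWh × 3600000 = 1.16424×10⁶ J
Sum: 4.4629×10⁶ + 1.258×10⁶ + 5.50196×10⁷ − 1.16424×10⁶ = 5.95763×10⁷ J
In kJ: 5.95763×10⁷ / 1000 = 59576.3 kJ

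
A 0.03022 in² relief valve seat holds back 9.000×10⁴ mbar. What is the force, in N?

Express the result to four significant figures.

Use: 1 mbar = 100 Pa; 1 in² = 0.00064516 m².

175.5 N

9.000×10⁴ mbar × 100 = 9×10⁶ Pa
0.03022 in² × 0.00064516 = 1.94967×10⁻⁵ m²
F = P × A = 9×10⁶ Pa × 1.94967×10⁻⁵ m² = 175.47 N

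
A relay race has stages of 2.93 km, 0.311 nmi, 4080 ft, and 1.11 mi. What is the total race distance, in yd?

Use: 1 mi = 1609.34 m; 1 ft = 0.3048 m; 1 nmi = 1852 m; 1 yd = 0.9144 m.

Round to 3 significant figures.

2.93 km × 1000 = 2930 m
0.311 nmi × 1852 = 575.972 m
4080 ft × 0.3048 = 1243.58 m
1.11 mi × 1609.34 = 1786.37 m
Total: 2930 + 575.972 + 1243.58 + 1786.37 = 6535.92 m
In yd: 6535.92 / 0.9144 = 7147.77 yd

7150 yd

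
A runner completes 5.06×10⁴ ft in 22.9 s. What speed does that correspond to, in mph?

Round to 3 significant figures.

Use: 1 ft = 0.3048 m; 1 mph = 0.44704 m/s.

1510 mph

5.06×10⁴ ft × 0.3048 → 15422.9 m
v = d / t = 15422.9 m / 22.9 s = 673.489 m/s
673.489 m/s ÷ (0.44704 m/s/mph) = 1506.55 mph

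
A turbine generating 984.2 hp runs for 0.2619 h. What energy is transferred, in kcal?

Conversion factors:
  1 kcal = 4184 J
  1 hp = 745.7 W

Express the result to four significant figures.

984.2 hp × 745.7 → 733918 W
0.2619 h × 3600 → 942.84 s
E = P × t = 733918 W × 942.84 s = 6.91967×10⁸ J
6.91967×10⁸ J ÷ (4184 J/kcal) = 165384 kcal

1.654×10⁵ kcal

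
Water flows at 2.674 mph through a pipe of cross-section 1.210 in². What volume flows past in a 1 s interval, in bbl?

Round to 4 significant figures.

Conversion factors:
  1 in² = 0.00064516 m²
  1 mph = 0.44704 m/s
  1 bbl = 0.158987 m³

2.674 mph × 0.44704 → 1.19538 m/s
1.210 in² × 0.00064516 → 7.80644×10⁻⁴ m²
V = v × A × t = 1.19538 m/s × 7.80644×10⁻⁴ m² × 1 s = 9.33166×10⁻⁴ m³
9.33166×10⁻⁴ m³ ÷ (0.158987 m³/bbl) = 0.00586945 bbl

0.005869 bbl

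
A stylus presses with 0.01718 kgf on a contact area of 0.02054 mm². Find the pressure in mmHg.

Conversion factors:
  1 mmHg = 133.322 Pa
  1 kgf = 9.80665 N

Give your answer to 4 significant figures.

0.01718 kgf × 9.80665 = 0.168478 N
0.02054 mm² × 10⁻⁶ = 2.054×10⁻⁸ m²
P = F / A = 0.168478 N / 2.054×10⁻⁸ m² = 8.20243×10⁶ Pa
8.20243×10⁶ Pa ÷ (133.322 Pa/mmHg) = 61523.5 mmHg

6.152×10⁴ mmHg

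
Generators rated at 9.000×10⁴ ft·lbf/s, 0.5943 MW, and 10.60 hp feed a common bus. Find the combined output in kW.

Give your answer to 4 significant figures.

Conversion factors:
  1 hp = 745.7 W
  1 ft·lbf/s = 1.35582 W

9.000×10⁴ ft·lbf/s × 1.35582 = 122024 W
0.5943 MW × 1000000 = 594300 W
10.60 hp × 745.7 = 7904.42 W
Total: 122024 + 594300 + 7904.42 = 724228 W
In kW: 724228 / 1000 = 724.228 kW

724.2 kW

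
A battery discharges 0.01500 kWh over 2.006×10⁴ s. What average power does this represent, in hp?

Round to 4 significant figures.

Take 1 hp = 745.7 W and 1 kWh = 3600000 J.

0.003610 hp

0.01500 kWh × 3600000 → 54000 J
P = E / t = 54000 J / 20060 s = 2.69192 W
2.69192 W ÷ (745.7 W/hp) = 0.00360992 hp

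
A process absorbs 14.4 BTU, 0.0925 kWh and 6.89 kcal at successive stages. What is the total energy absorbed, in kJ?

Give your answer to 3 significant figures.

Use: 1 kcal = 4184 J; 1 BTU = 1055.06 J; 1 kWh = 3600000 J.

14.4 BTU × 1055.06 = 15192.9 J
0.0925 kWh × 3600000 = 333000 J
6.89 kcal × 4184 = 28827.8 J
Combined: 15192.9 + 333000 + 28827.8 = 377021 J
In kJ: 377021 / 1000 = 377.021 kJ

377 kJ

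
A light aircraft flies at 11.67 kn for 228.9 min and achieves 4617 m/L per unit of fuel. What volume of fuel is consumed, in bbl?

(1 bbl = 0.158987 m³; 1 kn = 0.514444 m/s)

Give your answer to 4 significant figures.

11.67 kn → 6.00356 m/s
228.9 min → 13734 s
d = v × t = 6.00356 × 13734 = 82452.9 m
4617 m/L → 4.617×10⁶ m/m³
V = d / (distance per unit fuel) = 82452.9 / 4.617×10⁶ = 0.0178585 m³
In bbl: 0.0178585 / 0.158987 = 0.112327 bbl

0.1123 bbl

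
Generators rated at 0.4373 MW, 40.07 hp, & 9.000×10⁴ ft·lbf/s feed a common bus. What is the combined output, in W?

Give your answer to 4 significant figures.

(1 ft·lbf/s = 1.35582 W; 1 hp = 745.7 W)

5.892×10⁵ W

0.4373 MW × 1000000 = 437300 W
40.07 hp × 745.7 = 29880.2 W
9.000×10⁴ ft·lbf/s × 1.35582 = 122024 W
Sum: 437300 + 29880.2 + 122024 = 589204 W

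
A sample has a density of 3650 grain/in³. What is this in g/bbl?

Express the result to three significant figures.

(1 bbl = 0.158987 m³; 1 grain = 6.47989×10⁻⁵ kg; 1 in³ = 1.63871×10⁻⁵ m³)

2.29×10⁶ g/bbl

3650 grain/in³ × 6.47989×10⁻⁵ kg/grain ÷ 1.63871×10⁻⁵ m³/in³ = 14433.1 kg/m³
14433.1 kg/m³ ÷ 0.001 kg/g × 0.158987 m³/bbl = 2.29468×10⁶ g/bbl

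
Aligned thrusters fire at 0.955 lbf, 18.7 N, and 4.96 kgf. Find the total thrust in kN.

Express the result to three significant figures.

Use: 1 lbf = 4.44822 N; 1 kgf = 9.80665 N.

0.0716 kN

0.955 lbf × 4.44822 = 4.24805 N
18.7 N (already N)
4.96 kgf × 9.80665 = 48.641 N
Total: 4.24805 + 18.7 + 48.641 = 71.589 N
In kN: 71.589 / 1000 = 0.071589 kN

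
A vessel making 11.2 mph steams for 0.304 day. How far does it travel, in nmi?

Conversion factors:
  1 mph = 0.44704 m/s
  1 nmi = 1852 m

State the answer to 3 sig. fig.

11.2 mph × 0.44704 = 5.00685 m/s
0.304 day × 86400 = 26265.6 s
d = v × t = 5.00685 m/s × 26265.6 s = 131508 m
131508 m ÷ (1852 m/nmi) = 71.0086 nmi

71.0 nmi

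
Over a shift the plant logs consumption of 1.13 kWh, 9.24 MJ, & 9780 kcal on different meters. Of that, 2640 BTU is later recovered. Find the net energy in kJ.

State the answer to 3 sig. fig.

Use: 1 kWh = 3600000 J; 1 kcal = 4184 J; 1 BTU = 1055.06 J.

1.13 kWh × 3600000 → 4.068×10⁶ J
9.24 MJ × 1000000 → 9.24×10⁶ J
9780 kcal × 4184 → 4.09195×10⁷ J
2640 BTU × 1055.06 → 2.78536×10⁶ J
Sum: 4.068×10⁶ + 9.24×10⁶ + 4.09195×10⁷ − 2.78536×10⁶ = 5.14421×10⁷ J
In kJ: 5.14421×10⁷ / 1000 = 51442.1 kJ

5.14×10⁴ kJ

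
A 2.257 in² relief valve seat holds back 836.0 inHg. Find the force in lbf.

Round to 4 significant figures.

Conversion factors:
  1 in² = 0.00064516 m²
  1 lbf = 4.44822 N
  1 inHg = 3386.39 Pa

926.7 lbf

836.0 inHg × 3386.39 = 2.83102×10⁶ Pa
2.257 in² × 0.00064516 = 0.00145613 m²
F = P × A = 2.83102×10⁶ Pa × 0.00145613 m² = 4122.33 N
4122.33 N ÷ (4.44822 N/lbf) = 926.737 lbf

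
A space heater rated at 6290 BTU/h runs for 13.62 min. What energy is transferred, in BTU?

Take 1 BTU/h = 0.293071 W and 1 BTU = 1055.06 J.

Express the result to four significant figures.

1428 BTU

6290 BTU/h × 0.293071 = 1843.42 W
13.62 min × 60 = 817.2 s
E = P × t = 1843.42 W × 817.2 s = 1.50644×10⁶ J
1.50644×10⁶ J ÷ (1055.06 J/BTU) = 1427.82 BTU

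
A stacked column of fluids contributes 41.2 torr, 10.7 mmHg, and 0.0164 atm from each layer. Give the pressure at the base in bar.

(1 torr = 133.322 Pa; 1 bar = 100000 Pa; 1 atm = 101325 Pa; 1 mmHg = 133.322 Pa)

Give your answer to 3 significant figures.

41.2 torr × 133.322 = 5492.87 Pa
10.7 mmHg × 133.322 = 1426.55 Pa
0.0164 atm × 101325 = 1661.73 Pa
Sum: 5492.87 + 1426.55 + 1661.73 = 8581.15 Pa
In bar: 8581.15 / 100000 = 0.0858115 bar

0.0858 bar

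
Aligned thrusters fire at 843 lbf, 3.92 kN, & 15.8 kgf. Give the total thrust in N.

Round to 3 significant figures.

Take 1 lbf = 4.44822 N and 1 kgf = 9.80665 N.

843 lbf × 4.44822 = 3749.85 N
3.92 kN × 1000 = 3920 N
15.8 kgf × 9.80665 = 154.945 N
Combined: 3749.85 + 3920 + 154.945 = 7824.8 N

7820 N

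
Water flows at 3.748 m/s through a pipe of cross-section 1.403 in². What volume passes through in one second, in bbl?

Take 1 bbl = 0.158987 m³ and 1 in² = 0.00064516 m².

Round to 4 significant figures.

1.403 in² × 0.00064516 = 9.05159×10⁻⁴ m²
V = v × A × t = 3.748 m/s × 9.05159×10⁻⁴ m² × 1 s = 0.00339254 m³
0.00339254 m³ ÷ (0.158987 m³/bbl) = 0.0213385 bbl

0.02134 bbl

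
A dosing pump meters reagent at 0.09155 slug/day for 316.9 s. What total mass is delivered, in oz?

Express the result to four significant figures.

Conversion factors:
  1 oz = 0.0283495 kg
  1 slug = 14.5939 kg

0.09155 slug/day → 1.54638×10⁻⁵ kg/s
m = ṁ × t = 1.54638×10⁻⁵ × 316.9 = 0.00490048 kg
In oz: 0.00490048 / 0.0283495 = 0.172859 oz

0.1729 oz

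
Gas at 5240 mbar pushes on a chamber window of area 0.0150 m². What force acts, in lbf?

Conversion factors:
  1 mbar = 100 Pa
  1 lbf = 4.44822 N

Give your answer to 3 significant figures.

5240 mbar × 100 = 524000 Pa
F = P × A = 524000 Pa × 0.015 m² = 7860 N
7860 N ÷ (4.44822 N/lbf) = 1767 lbf

1770 lbf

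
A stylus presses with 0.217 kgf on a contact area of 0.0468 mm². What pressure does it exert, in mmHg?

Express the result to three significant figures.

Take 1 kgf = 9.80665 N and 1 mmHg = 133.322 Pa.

3.41×10⁵ mmHg

0.217 kgf × 9.80665 → 2.12804 N
0.0468 mm² × 10⁻⁶ → 4.68×10⁻⁸ m²
P = F / A = 2.12804 N / 4.68×10⁻⁸ m² = 4.54709×10⁷ Pa
4.54709×10⁷ Pa ÷ (133.322 Pa/mmHg) = 341061 mmHg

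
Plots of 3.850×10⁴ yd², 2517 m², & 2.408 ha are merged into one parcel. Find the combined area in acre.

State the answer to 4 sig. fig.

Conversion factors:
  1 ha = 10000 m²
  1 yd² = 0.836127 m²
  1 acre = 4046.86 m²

3.850×10⁴ yd² × 0.836127 → 32190.9 m²
2517 m² (already m²)
2.408 ha × 10000 → 24080 m²
Total: 32190.9 + 2517 + 24080 = 58787.9 m²
In acre: 58787.9 / 4046.86 = 14.5268 acre

14.53 acre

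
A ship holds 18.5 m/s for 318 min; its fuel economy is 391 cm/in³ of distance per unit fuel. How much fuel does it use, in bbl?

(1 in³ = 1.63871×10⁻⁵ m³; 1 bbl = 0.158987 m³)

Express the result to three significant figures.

318 min → 19080 s
d = v × t = 18.5 × 19080 = 352980 m
391 cm/in³ → 238602 m/m³
V = d / (distance per unit fuel) = 352980 / 238602 = 1.47937 m³
In bbl: 1.47937 / 0.158987 = 9.30497 bbl

9.30 bbl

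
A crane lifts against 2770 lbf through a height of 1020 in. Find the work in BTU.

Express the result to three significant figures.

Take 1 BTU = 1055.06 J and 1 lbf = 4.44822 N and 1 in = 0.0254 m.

2770 lbf × 4.44822 = 12321.6 N
1020 in × 0.0254 = 25.908 m
W = F × d = 12321.6 N × 25.908 m = 319228 J
319228 J ÷ (1055.06 J/BTU) = 302.569 BTU

303 BTU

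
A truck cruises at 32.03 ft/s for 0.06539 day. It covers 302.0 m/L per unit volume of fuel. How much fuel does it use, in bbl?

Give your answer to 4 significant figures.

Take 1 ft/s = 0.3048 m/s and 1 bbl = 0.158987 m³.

32.03 ft/s → 9.76274 m/s
0.06539 day → 5649.7 s
d = v × t = 9.76274 × 5649.7 = 55156.6 m
302.0 m/L → 302000 m/m³
V = d / (distance per unit fuel) = 55156.6 / 302000 = 0.182638 m³
In bbl: 0.182638 / 0.158987 = 1.14876 bbl

1.149 bbl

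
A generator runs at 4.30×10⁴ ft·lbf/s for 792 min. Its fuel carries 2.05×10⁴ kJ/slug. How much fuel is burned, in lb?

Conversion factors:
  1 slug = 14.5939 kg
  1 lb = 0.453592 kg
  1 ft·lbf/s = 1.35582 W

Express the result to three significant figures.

4.30×10⁴ ft·lbf/s → 58300.3 W
792 min → 47520 s
E = P × t = 58300.3 × 47520 = 2.77043×10⁹ J
2.05×10⁴ kJ/slug → 1.4047×10⁶ J/kg
m = E / e_s = 2.77043×10⁹ / 1.4047×10⁶ = 1972.26 kg
In lb: 1972.26 / 0.453592 = 4348.09 lb

4350 lb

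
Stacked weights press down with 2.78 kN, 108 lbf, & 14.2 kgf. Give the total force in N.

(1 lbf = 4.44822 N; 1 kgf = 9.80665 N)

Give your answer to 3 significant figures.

2.78 kN × 1000 = 2780 N
108 lbf × 4.44822 = 480.408 N
14.2 kgf × 9.80665 = 139.254 N
Total: 2780 + 480.408 + 139.254 = 3399.66 N

3400 N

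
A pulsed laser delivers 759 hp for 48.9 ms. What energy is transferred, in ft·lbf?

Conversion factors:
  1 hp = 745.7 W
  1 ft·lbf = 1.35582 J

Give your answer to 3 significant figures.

759 hp × 745.7 → 565986 W
48.9 ms × 0.001 → 0.0489 s
E = P × t = 565986 W × 0.0489 s = 27676.7 J
27676.7 J ÷ (1.35582 J/ft·lbf) = 20413.3 ft·lbf

2.04×10⁴ ft·lbf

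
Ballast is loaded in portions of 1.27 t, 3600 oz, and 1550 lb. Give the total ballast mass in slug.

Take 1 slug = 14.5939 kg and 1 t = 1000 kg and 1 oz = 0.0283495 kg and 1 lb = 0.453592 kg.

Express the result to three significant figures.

142 slug

1.27 t × 1000 = 1270 kg
3600 oz × 0.0283495 = 102.058 kg
1550 lb × 0.453592 = 703.068 kg
Sum: 1270 + 102.058 + 703.068 = 2075.13 kg
In slug: 2075.13 / 14.5939 = 142.192 slug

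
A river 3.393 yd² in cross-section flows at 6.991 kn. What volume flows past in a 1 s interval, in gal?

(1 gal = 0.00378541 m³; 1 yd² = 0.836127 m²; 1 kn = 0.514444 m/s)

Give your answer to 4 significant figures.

6.991 kn × 0.514444 → 3.59648 m/s
3.393 yd² × 0.836127 → 2.83698 m²
V = v × A × t = 3.59648 m/s × 2.83698 m² × 1 s = 10.2031 m³
10.2031 m³ ÷ (0.00378541 m³/gal) = 2695.38 gal

2695 gal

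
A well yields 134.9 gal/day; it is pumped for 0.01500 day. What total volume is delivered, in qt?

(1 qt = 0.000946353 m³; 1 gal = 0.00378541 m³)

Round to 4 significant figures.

8.094 qt

134.9 gal/day → 5.91032×10⁻⁶ m³/s
0.01500 day → 1296 s
V = Q × t = 5.91032×10⁻⁶ × 1296 = 0.00765977 m³
In qt: 0.00765977 / 0.000946353 = 8.09399 qt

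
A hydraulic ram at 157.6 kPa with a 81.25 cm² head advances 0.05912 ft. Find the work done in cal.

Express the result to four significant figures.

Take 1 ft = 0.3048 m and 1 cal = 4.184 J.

157.6 kPa → 157600 Pa
81.25 cm² → 0.008125 m²
F = P × A = 157600 × 0.008125 = 1280.5 N
0.05912 ft → 0.0180198 m
W = F × d = 1280.5 × 0.0180198 = 23.0744 J
In cal: 23.0744 / 4.184 = 5.51491 cal

5.515 cal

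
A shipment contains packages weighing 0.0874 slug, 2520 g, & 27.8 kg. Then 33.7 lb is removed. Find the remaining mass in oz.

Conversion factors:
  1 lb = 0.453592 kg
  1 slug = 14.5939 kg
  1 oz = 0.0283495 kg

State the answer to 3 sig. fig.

0.0874 slug × 14.5939 = 1.27551 kg
2520 g × 0.001 = 2.52 kg
27.8 kg (already kg)
33.7 lb × 0.453592 = 15.2861 kg
Sum: 1.27551 + 2.52 + 27.8 − 15.2861 = 16.3094 kg
In oz: 16.3094 / 0.0283495 = 575.298 oz

575 oz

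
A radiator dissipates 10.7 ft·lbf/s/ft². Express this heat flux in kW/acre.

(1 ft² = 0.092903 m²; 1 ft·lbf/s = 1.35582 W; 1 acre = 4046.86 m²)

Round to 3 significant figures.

10.7 ft·lbf/s/ft² × 1.35582 W/ft·lbf/s ÷ 0.092903 m²/ft² = 156.155 W/m²
156.155 W/m² ÷ 1000 W/kW × 4046.86 m²/acre = 631.937 kW/acre

632 kW/acre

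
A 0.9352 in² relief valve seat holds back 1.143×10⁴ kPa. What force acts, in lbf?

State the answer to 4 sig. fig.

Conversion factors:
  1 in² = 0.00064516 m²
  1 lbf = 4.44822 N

1550 lbf

1.143×10⁴ kPa × 1000 → 1.143×10⁷ Pa
0.9352 in² × 0.00064516 → 6.03354×10⁻⁴ m²
F = P × A = 1.143×10⁷ Pa × 6.03354×10⁻⁴ m² = 6896.34 N
6896.34 N ÷ (4.44822 N/lbf) = 1550.36 lbf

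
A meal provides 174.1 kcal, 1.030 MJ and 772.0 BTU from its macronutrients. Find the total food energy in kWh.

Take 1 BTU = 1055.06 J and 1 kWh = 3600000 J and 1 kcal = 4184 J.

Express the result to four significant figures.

174.1 kcal × 4184 → 728434 J
1.030 MJ × 1000000 → 1.03×10⁶ J
772.0 BTU × 1055.06 → 814506 J
Sum: 728434 + 1.03×10⁶ + 814506 = 2.57294×10⁶ J
In kWh: 2.57294×10⁶ / 3600000 = 0.714706 kWh

0.7147 kWh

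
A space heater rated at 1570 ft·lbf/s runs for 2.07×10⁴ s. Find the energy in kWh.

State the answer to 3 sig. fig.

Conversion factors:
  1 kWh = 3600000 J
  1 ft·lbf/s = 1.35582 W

12.2 kWh

1570 ft·lbf/s × 1.35582 = 2128.64 W
E = P × t = 2128.64 W × 20700 s = 4.40628×10⁷ J
4.40628×10⁷ J ÷ (3600000 J/kWh) = 12.2397 kWh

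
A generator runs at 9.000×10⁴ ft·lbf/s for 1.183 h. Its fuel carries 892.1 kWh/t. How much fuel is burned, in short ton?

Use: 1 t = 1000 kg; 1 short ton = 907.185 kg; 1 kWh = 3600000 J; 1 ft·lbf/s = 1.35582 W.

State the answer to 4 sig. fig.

0.1784 short ton

9.000×10⁴ ft·lbf/s → 122024 W
1.183 h → 4258.8 s
E = P × t = 122024 × 4258.8 = 5.19676×10⁸ J
892.1 kWh/t → 3.21156×10⁶ J/kg
m = E / e_s = 5.19676×10⁸ / 3.21156×10⁶ = 161.814 kg
In short ton: 161.814 / 907.185 = 0.178369 short ton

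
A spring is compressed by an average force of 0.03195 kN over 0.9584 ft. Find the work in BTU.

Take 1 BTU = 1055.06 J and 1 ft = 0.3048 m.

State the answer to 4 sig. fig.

0.008846 BTU

0.03195 kN × 1000 = 31.95 N
0.9584 ft × 0.3048 = 0.29212 m
W = F × d = 31.95 N × 0.29212 m = 9.33323 J
9.33323 J ÷ (1055.06 J/BTU) = 0.00884616 BTU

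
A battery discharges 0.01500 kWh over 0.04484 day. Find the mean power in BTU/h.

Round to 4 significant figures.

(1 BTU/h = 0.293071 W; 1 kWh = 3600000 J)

0.01500 kWh × 3600000 = 54000 J
0.04484 day × 86400 = 3874.18 s
P = E / t = 54000 J / 3874.18 s = 13.9384 W
13.9384 W ÷ (0.293071 W/BTU/h) = 47.5598 BTU/h

47.56 BTU/h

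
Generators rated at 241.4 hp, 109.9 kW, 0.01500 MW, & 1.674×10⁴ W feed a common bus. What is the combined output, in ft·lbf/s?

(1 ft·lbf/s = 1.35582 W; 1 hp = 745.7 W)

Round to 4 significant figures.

2.372×10⁵ ft·lbf/s

241.4 hp × 745.7 = 180012 W
109.9 kW × 1000 = 109900 W
0.01500 MW × 1000000 = 15000 W
1.674×10⁴ W (already W)
Sum: 180012 + 109900 + 15000 + 16740 = 321652 W
In ft·lbf/s: 321652 / 1.35582 = 237238 ft·lbf/s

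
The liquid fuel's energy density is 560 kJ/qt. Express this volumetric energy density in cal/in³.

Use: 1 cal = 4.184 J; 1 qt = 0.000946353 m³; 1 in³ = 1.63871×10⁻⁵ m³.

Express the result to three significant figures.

560 kJ/qt × 1000 J/kJ ÷ 0.000946353 m³/qt = 5.91745×10⁸ J/m³
5.91745×10⁸ J/m³ ÷ 4.184 J/cal × 1.63871×10⁻⁵ m³/in³ = 2317.63 cal/in³

2320 cal/in³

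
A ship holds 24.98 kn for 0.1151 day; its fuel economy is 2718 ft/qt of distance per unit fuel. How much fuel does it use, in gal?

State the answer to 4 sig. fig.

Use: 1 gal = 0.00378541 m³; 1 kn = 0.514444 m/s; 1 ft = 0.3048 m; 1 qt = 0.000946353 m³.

24.98 kn → 12.8508 m/s
0.1151 day → 9944.64 s
d = v × t = 12.8508 × 9944.64 = 127797 m
2718 ft/qt → 875409 m/m³
V = d / (distance per unit fuel) = 127797 / 875409 = 0.145985 m³
In gal: 0.145985 / 0.00378541 = 38.5652 gal

38.57 gal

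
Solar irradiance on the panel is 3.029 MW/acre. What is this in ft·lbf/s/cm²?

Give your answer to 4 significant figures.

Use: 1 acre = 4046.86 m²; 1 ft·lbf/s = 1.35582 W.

3.029 MW/acre × 1000000 W/MW ÷ 4046.86 m²/acre = 748.482 W/m²
748.482 W/m² ÷ 1.35582 W/ft·lbf/s × 0.0001 m²/cm² = 0.0552051 ft·lbf/s/cm²

0.05521 ft·lbf/s/cm²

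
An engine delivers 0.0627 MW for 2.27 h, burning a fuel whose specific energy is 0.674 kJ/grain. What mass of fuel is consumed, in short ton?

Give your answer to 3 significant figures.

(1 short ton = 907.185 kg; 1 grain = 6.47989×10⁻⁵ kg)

0.0627 MW → 62700 W
2.27 h → 8172 s
E = P × t = 62700 × 8172 = 5.12384×10⁸ J
0.674 kJ/grain → 1.04014×10⁷ J/kg
m = E / e_s = 5.12384×10⁸ / 1.04014×10⁷ = 49.2611 kg
In short ton: 49.2611 / 907.185 = 0.0543011 short ton

0.0543 short ton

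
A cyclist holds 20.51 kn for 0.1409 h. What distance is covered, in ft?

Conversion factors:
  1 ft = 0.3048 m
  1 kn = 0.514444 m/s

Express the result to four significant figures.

20.51 kn × 0.514444 → 10.5512 m/s
0.1409 h × 3600 → 507.24 s
d = v × t = 10.5512 m/s × 507.24 s = 5351.99 m
5351.99 m ÷ (0.3048 m/ft) = 17559 ft

1.756×10⁴ ft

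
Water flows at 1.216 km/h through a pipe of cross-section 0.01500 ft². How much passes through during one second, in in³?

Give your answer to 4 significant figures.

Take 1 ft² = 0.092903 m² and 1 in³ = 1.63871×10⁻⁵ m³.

1.216 km/h × (1/3.6) = 0.337778 m/s
0.01500 ft² × 0.092903 = 0.00139354 m²
V = v × A × t = 0.337778 m/s × 0.00139354 m² × 1 s = 4.70707×10⁻⁴ m³
4.70707×10⁻⁴ m³ ÷ (1.63871×10⁻⁵ m³/in³) = 28.7242 in³

28.72 in³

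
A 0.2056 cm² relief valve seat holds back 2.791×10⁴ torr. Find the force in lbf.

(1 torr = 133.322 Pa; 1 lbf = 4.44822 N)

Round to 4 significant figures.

2.791×10⁴ torr × 133.322 → 3.72102×10⁶ Pa
0.2056 cm² × 0.0001 → 2.056×10⁻⁵ m²
F = P × A = 3.72102×10⁶ Pa × 2.056×10⁻⁵ m² = 76.5042 N
76.5042 N ÷ (4.44822 N/lbf) = 17.1988 lbf

17.20 lbf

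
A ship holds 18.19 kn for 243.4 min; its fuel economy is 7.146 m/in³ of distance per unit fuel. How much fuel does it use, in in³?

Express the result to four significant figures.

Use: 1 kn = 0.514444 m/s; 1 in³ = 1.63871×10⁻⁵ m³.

1.912×10⁴ in³

18.19 kn → 9.35774 m/s
243.4 min → 14604 s
d = v × t = 9.35774 × 14604 = 136660 m
7.146 m/in³ → 436075 m/m³
V = d / (distance per unit fuel) = 136660 / 436075 = 0.313386 m³
In in³: 0.313386 / 1.63871×10⁻⁵ = 19123.9 in³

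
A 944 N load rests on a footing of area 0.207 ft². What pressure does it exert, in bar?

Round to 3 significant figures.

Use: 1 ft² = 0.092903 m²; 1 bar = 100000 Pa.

0.207 ft² × 0.092903 → 0.0192309 m²
P = F / A = 944 N / 0.0192309 m² = 49087.7 Pa
49087.7 Pa ÷ (100000 Pa/bar) = 0.490877 bar

0.491 bar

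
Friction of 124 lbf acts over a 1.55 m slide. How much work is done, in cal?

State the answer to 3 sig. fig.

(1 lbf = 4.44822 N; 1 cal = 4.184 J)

124 lbf × 4.44822 = 551.579 N
W = F × d = 551.579 N × 1.55 m = 854.947 J
854.947 J ÷ (4.184 J/cal) = 204.337 cal

204 cal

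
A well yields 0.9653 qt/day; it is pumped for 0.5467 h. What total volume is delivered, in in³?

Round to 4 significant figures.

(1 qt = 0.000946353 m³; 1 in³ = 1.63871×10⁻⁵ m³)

0.9653 qt/day → 1.05731×10⁻⁸ m³/s
0.5467 h → 1968.12 s
V = Q × t = 1.05731×10⁻⁸ × 1968.12 = 2.08091×10⁻⁵ m³
In in³: 2.08091×10⁻⁵ / 1.63871×10⁻⁵ = 1.26985 in³

1.270 in³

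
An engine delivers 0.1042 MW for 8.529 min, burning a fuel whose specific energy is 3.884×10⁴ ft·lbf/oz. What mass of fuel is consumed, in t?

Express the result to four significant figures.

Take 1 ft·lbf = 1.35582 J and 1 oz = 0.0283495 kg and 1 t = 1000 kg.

0.02871 t

0.1042 MW → 104200 W
8.529 min → 511.74 s
E = P × t = 104200 × 511.74 = 5.33233×10⁷ J
3.884×10⁴ ft·lbf/oz → 1.85753×10⁶ J/kg
m = E / e_s = 5.33233×10⁷ / 1.85753×10⁶ = 28.7066 kg
In t: 28.7066 / 1000 = 0.0287066 t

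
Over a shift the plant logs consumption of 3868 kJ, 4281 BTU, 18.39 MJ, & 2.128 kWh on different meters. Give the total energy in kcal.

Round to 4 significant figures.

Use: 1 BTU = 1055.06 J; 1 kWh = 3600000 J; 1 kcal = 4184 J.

8230 kcal

3868 kJ × 1000 = 3.868×10⁶ J
4281 BTU × 1055.06 = 4.51671×10⁶ J
18.39 MJ × 1000000 = 1.839×10⁷ J
2.128 kWh × 3600000 = 7.6608×10⁶ J
Combined: 3.868×10⁶ + 4.51671×10⁶ + 1.839×10⁷ + 7.6608×10⁶ = 3.44355×10⁷ J
In kcal: 3.44355×10⁷ / 4184 = 8230.28 kcal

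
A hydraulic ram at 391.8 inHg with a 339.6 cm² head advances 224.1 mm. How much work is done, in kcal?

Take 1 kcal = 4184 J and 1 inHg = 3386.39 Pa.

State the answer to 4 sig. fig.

391.8 inHg → 1.32679×10⁶ Pa
339.6 cm² → 0.03396 m²
F = P × A = 1.32679×10⁶ × 0.03396 = 45057.8 N
224.1 mm → 0.2241 m
W = F × d = 45057.8 × 0.2241 = 10097.5 J
In kcal: 10097.5 / 4184 = 2.41336 kcal

2.413 kcal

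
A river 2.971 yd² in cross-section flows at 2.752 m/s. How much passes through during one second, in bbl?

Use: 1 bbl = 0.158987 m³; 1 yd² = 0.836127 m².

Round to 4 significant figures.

43.00 bbl

2.971 yd² × 0.836127 → 2.48413 m²
V = v × A × t = 2.752 m/s × 2.48413 m² × 1 s = 6.83633 m³
6.83633 m³ ÷ (0.158987 m³/bbl) = 42.9993 bbl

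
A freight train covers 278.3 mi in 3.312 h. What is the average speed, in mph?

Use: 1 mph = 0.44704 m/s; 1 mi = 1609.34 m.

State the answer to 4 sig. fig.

278.3 mi × 1609.34 → 447879 m
3.312 h × 3600 → 11923.2 s
v = d / t = 447879 m / 11923.2 s = 37.5637 m/s
37.5637 m/s ÷ (0.44704 m/s/mph) = 84.0276 mph

84.03 mph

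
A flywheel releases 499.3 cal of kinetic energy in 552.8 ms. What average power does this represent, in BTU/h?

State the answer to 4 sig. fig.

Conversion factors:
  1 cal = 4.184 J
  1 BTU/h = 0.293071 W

1.289×10⁴ BTU/h

499.3 cal × 4.184 → 2089.07 J
552.8 ms × 0.001 → 0.5528 s
P = E / t = 2089.07 J / 0.5528 s = 3779.07 W
3779.07 W ÷ (0.293071 W/BTU/h) = 12894.7 BTU/h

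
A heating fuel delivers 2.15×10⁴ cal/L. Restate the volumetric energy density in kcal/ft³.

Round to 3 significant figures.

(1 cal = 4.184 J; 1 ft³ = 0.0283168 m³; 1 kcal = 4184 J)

609 kcal/ft³

2.15×10⁴ cal/L × 4.184 J/cal ÷ 0.001 m³/L = 8.9956×10⁷ J/m³
8.9956×10⁷ J/m³ ÷ 4184 J/kcal × 0.0283168 m³/ft³ = 608.811 kcal/ft³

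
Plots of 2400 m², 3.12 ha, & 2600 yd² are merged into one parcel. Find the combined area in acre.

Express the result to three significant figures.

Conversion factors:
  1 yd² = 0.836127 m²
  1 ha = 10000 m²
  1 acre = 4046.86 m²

2400 m² (already m²)
3.12 ha × 10000 = 31200 m²
2600 yd² × 0.836127 = 2173.93 m²
Combined: 2400 + 31200 + 2173.93 = 35773.9 m²
In acre: 35773.9 / 4046.86 = 8.83992 acre

8.84 acre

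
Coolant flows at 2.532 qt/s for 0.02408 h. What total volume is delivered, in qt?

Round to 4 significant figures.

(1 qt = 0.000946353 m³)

219.5 qt

2.532 qt/s → 0.00239617 m³/s
0.02408 h → 86.688 s
V = Q × t = 0.00239617 × 86.688 = 0.207719 m³
In qt: 0.207719 / 0.000946353 = 219.494 qt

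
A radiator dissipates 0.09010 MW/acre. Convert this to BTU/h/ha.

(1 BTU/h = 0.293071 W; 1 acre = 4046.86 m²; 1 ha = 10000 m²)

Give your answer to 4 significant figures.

7.597×10⁵ BTU/h/ha

0.09010 MW/acre × 1000000 W/MW ÷ 4046.86 m²/acre = 22.2642 W/m²
22.2642 W/m² ÷ 0.293071 W/BTU/h × 10000 m²/ha = 759686 BTU/h/ha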